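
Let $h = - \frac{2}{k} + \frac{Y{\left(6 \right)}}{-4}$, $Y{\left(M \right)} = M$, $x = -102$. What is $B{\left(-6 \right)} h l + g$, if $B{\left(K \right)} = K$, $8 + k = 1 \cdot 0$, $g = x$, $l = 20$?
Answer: $48$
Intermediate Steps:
$g = -102$
$k = -8$ ($k = -8 + 1 \cdot 0 = -8 + 0 = -8$)
$h = - \frac{5}{4}$ ($h = - \frac{2}{-8} + \frac{6}{-4} = \left(-2\right) \left(- \frac{1}{8}\right) + 6 \left(- \frac{1}{4}\right) = \frac{1}{4} - \frac{3}{2} = - \frac{5}{4} \approx -1.25$)
$B{\left(-6 \right)} h l + g = \left(-6\right) \left(- \frac{5}{4}\right) 20 - 102 = \frac{15}{2} \cdot 20 - 102 = 150 - 102 = 48$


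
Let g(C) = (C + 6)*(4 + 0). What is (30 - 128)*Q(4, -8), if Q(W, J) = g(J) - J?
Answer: 0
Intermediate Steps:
g(C) = 24 + 4*C (g(C) = (6 + C)*4 = 24 + 4*C)
Q(W, J) = 24 + 3*J (Q(W, J) = (24 + 4*J) - J = 24 + 3*J)
(30 - 128)*Q(4, -8) = (30 - 128)*(24 + 3*(-8)) = -98*(24 - 24) = -98*0 = 0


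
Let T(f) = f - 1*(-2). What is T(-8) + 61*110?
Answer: 6704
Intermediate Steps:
T(f) = 2 + f (T(f) = f + 2 = 2 + f)
T(-8) + 61*110 = (2 - 8) + 61*110 = -6 + 6710 = 6704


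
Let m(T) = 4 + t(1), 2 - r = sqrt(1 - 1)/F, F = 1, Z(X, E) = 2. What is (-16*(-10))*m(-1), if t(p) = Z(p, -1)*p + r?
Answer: 1280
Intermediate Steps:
r = 2 (r = 2 - sqrt(1 - 1)/1 = 2 - sqrt(0) = 2 - 0 = 2 - 1*0 = 2 + 0 = 2)
t(p) = 2 + 2*p (t(p) = 2*p + 2 = 2 + 2*p)
m(T) = 8 (m(T) = 4 + (2 + 2*1) = 4 + (2 + 2) = 4 + 4 = 8)
(-16*(-10))*m(-1) = -16*(-10)*8 = 160*8 = 1280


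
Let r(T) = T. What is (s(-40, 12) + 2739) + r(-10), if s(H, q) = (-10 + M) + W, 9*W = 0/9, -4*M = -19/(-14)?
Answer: 152245/56 ≈ 2718.7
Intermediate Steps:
M = -19/56 (M = -(-19)/(4*(-14)) = -(-19)*(-1)/(4*14) = -¼*19/14 = -19/56 ≈ -0.33929)
W = 0 (W = (0/9)/9 = (0*(⅑))/9 = (⅑)*0 = 0)
s(H, q) = -579/56 (s(H, q) = (-10 - 19/56) + 0 = -579/56 + 0 = -579/56)
(s(-40, 12) + 2739) + r(-10) = (-579/56 + 2739) - 10 = 152805/56 - 10 = 152245/56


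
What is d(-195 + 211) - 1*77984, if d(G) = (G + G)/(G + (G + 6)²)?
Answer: -9747992/125 ≈ -77984.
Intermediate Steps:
d(G) = 2*G/(G + (6 + G)²) (d(G) = (2*G)/(G + (6 + G)²) = 2*G/(G + (6 + G)²))
d(-195 + 211) - 1*77984 = 2*(-195 + 211)/((-195 + 211) + (6 + (-195 + 211))²) - 1*77984 = 2*16/(16 + (6 + 16)²) - 77984 = 2*16/(16 + 22²) - 77984 = 2*16/(16 + 484) - 77984 = 2*16/500 - 77984 = 2*16*(1/500) - 77984 = 8/125 - 77984 = -9747992/125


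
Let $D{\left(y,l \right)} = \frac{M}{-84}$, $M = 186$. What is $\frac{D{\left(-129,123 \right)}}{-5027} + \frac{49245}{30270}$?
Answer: $\frac{57778383}{35505701} \approx 1.6273$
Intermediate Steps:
$D{\left(y,l \right)} = - \frac{31}{14}$ ($D{\left(y,l \right)} = \frac{186}{-84} = 186 \left(- \frac{1}{84}\right) = - \frac{31}{14}$)
$\frac{D{\left(-129,123 \right)}}{-5027} + \frac{49245}{30270} = - \frac{31}{14 \left(-5027\right)} + \frac{49245}{30270} = \left(- \frac{31}{14}\right) \left(- \frac{1}{5027}\right) + 49245 \cdot \frac{1}{30270} = \frac{31}{70378} + \frac{3283}{2018} = \frac{57778383}{35505701}$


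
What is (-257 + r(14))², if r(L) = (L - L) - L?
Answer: 73441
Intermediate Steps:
r(L) = -L (r(L) = 0 - L = -L)
(-257 + r(14))² = (-257 - 1*14)² = (-257 - 14)² = (-271)² = 73441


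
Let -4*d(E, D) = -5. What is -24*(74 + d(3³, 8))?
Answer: -1806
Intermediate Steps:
d(E, D) = 5/4 (d(E, D) = -¼*(-5) = 5/4)
-24*(74 + d(3³, 8)) = -24*(74 + 5/4) = -24*301/4 = -1806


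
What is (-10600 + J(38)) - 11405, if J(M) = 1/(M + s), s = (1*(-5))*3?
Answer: -506114/23 ≈ -22005.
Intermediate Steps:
s = -15 (s = -5*3 = -15)
J(M) = 1/(-15 + M) (J(M) = 1/(M - 15) = 1/(-15 + M))
(-10600 + J(38)) - 11405 = (-10600 + 1/(-15 + 38)) - 11405 = (-10600 + 1/23) - 11405 = -243799/23 - 11405 = -506114/23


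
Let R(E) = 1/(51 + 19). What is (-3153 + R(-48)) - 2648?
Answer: -406069/70 ≈ -5801.0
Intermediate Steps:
R(E) = 1/70
(-3153 + R(-48)) - 2648 = (-3153 + 1/70) - 2648 = -220709/70 - 2648 = -406069/70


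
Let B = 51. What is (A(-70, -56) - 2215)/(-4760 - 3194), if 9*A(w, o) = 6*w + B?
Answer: 1128/3977 ≈ 0.28363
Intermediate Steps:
A(w, o) = 17/3 + 2*w/3 (A(w, o) = (6*w + 51)/9 = (51 + 6*w)/9 = 17/3 + 2*w/3)
(A(-70, -56) - 2215)/(-4760 - 3194) = ((17/3 + (⅔)*(-70)) - 2215)/(-4760 - 3194) = ((17/3 - 140/3) - 2215)/(-7954) = (-41 - 2215)*(-1/7954) = -2256*(-1/7954) = 1128/3977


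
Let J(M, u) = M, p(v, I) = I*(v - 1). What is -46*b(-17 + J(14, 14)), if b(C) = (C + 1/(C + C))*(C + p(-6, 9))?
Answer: -9614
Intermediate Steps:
p(v, I) = I*(-1 + v)
b(C) = (-63 + C)*(C + 1/(2*C)) (b(C) = (C + 1/(C + C))*(C + 9*(-1 - 6)) = (C + 1/(2*C))*(C + 9*(-7)) = (C + 1/(2*C))*(C - 63) = (C + 1/(2*C))*(-63 + C) = (-63 + C)*(C + 1/(2*C)))
-46*b(-17 + J(14, 14)) = -46*(1/2 + (-17 + 14)**2 - 63*(-17 + 14) - 63/(2*(-17 + 14))) = -46*(1/2 + (-3)**2 - 63*(-3) - 63/2/(-3)) = -46*(1/2 + 9 + 189 - 63/2*(-1/3)) = -46*(1/2 + 9 + 189 + 21/2) = -46*209 = -9614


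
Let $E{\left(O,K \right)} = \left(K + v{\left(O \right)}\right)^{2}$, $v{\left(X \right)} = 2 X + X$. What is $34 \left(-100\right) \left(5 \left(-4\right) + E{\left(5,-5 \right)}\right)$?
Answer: $-272000$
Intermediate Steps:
$v{\left(X \right)} = 3 X$
$E{\left(O,K \right)} = \left(K + 3 O\right)^{2}$
$34 \left(-100\right) \left(5 \left(-4\right) + E{\left(5,-5 \right)}\right) = 34 \left(-100\right) \left(5 \left(-4\right) + \left(-5 + 3 \cdot 5\right)^{2}\right) = - 3400 \left(-20 + \left(-5 + 15\right)^{2}\right) = - 3400 \left(-20 + 10^{2}\right) = - 3400 \left(-20 + 100\right) = \left(-3400\right) 80 = -272000$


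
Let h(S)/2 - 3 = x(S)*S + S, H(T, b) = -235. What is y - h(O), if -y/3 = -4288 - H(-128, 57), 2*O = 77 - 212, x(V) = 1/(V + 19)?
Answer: 1191666/97 ≈ 12285.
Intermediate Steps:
x(V) = 1/(19 + V)
O = -135/2 (O = (77 - 212)/2 = (½)*(-135) = -135/2 ≈ -67.500)
y = 12159 (y = -3*(-4288 - 1*(-235)) = -3*(-4288 + 235) = -3*(-4053) = 12159)
h(S) = 6 + 2*S + 2*S/(19 + S) (h(S) = 6 + 2*(S/(19 + S) + S) = 6 + 2*(S + S/(19 + S)) = 6 + (2*S + 2*S/(19 + S)) = 6 + 2*S + 2*S/(19 + S))
y - h(O) = 12159 - 2*(57 + (-135/2)² + 23*(-135/2))/(19 - 135/2) = 12159 - 2*(57 + 18225/4 - 3105/2)/(-97/2) = 12159 - 2*(-2)*12243/(97*4) = 12159 - 1*(-12243/97) = 12159 + 12243/97 = 1191666/97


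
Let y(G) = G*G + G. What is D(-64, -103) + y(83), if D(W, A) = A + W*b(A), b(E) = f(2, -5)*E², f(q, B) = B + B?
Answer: 6796629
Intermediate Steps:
f(q, B) = 2*B
b(E) = -10*E² (b(E) = (2*(-5))*E² = -10*E²)
D(W, A) = A - 10*W*A² (D(W, A) = A + W*(-10*A²) = A - 10*W*A²)
y(G) = G + G² (y(G) = G² + G = G + G²)
D(-64, -103) + y(83) = -103*(1 - 10*(-103)*(-64)) + 83*(1 + 83) = -103*(1 - 65920) + 83*84 = -103*(-65919) + 6972 = 6789657 + 6972 = 6796629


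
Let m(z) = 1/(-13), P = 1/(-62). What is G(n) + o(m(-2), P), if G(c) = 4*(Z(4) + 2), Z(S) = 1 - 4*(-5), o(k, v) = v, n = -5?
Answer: 5703/62 ≈ 91.984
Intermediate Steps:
P = -1/62 ≈ -0.016129
m(z) = -1/13
Z(S) = 21 (Z(S) = 1 + 20 = 21)
G(c) = 92 (G(c) = 4*(21 + 2) = 4*23 = 92)
G(n) + o(m(-2), P) = 92 - 1/62 = 5703/62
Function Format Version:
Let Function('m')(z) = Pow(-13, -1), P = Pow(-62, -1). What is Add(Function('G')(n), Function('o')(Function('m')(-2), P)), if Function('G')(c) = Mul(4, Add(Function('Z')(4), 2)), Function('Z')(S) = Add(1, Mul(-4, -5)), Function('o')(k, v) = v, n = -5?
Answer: Rational(5703, 62) ≈ 91.984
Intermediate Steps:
P = Rational(-1, 62) ≈ -0.016129
Function('m')(z) = Rational(-1, 13)
Function('Z')(S) = 21 (Function('Z')(S) = Add(1, 20) = 21)
Function('G')(c) = 92 (Function('G')(c) = Mul(4, Add(21, 2)) = Mul(4, 23) = 92)
Add(Function('G')(n), Function('o')(Function('m')(-2), P)) = Add(92, Rational(-1, 62)) = Rational(5703, 62)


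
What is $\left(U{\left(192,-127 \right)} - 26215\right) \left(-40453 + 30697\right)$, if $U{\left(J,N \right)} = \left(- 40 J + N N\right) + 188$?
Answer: $171490968$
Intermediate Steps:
$U{\left(J,N \right)} = 188 + N^{2} - 40 J$ ($U{\left(J,N \right)} = \left(- 40 J + N^{2}\right) + 188 = \left(N^{2} - 40 J\right) + 188 = 188 + N^{2} - 40 J$)
$\left(U{\left(192,-127 \right)} - 26215\right) \left(-40453 + 30697\right) = \left(\left(188 + \left(-127\right)^{2} - 7680\right) - 26215\right) \left(-40453 + 30697\right) = \left(\left(188 + 16129 - 7680\right) - 26215\right) \left(-9756\right) = \left(8637 - 26215\right) \left(-9756\right) = \left(-17578\right) \left(-9756\right) = 171490968$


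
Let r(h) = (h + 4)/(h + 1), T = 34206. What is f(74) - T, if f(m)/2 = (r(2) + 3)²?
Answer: -34156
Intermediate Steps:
r(h) = (4 + h)/(1 + h)
f(m) = 50 (f(m) = 2*((4 + 2)/(1 + 2) + 3)² = 2*(6/3 + 3)² = 2*((⅓)*6 + 3)² = 2*(2 + 3)² = 2*5² = 2*25 = 50)
f(74) - T = 50 - 1*34206 = 50 - 34206 = -34156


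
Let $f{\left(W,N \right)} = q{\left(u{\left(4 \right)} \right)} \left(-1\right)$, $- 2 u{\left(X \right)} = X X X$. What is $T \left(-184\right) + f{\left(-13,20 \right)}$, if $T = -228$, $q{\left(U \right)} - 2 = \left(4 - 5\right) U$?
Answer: $41918$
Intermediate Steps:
$u{\left(X \right)} = - \frac{X^{3}}{2}$ ($u{\left(X \right)} = - \frac{X X X}{2} = - \frac{X^{2} X}{2} = - \frac{X^{3}}{2}$)
$q{\left(U \right)} = 2 - U$ ($q{\left(U \right)} = 2 + \left(4 - 5\right) U = 2 - U$)
$f{\left(W,N \right)} = -34$ ($f{\left(W,N \right)} = \left(2 - - \frac{4^{3}}{2}\right) \left(-1\right) = \left(2 - \left(- \frac{1}{2}\right) 64\right) \left(-1\right) = \left(2 - -32\right) \left(-1\right) = \left(2 + 32\right) \left(-1\right) = 34 \left(-1\right) = -34$)
$T \left(-184\right) + f{\left(-13,20 \right)} = \left(-228\right) \left(-184\right) - 34 = 41952 - 34 = 41918$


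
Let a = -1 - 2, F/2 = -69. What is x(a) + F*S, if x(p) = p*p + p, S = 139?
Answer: -19176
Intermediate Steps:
F = -138 (F = 2*(-69) = -138)
a = -3
x(p) = p + p**2 (x(p) = p**2 + p = p + p**2)
x(a) + F*S = -3*(1 - 3) - 138*139 = -3*(-2) - 19182 = 6 - 19182 = -19176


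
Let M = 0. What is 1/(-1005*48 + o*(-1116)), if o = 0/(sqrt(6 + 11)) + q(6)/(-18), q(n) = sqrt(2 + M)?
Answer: -6030/290886239 - 31*sqrt(2)/1163544956 ≈ -2.0767e-5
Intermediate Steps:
q(n) = sqrt(2) (q(n) = sqrt(2 + 0) = sqrt(2))
o = -sqrt(2)/18 (o = 0/(sqrt(6 + 11)) + sqrt(2)/(-18) = 0/(sqrt(17)) + sqrt(2)*(-1/18) = 0*(sqrt(17)/17) - sqrt(2)/18 = 0 - sqrt(2)/18 = -sqrt(2)/18 ≈ -0.078567)
1/(-1005*48 + o*(-1116)) = 1/(-1005*48 - sqrt(2)/18*(-1116)) = 1/(-48240 + 62*sqrt(2))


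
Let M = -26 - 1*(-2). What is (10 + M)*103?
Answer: -1442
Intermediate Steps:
M = -24 (M = -26 + 2 = -24)
(10 + M)*103 = (10 - 24)*103 = -14*103 = -1442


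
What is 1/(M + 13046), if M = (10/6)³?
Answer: 27/352367 ≈ 7.6625e-5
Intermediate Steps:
M = 125/27 (M = (10*(⅙))³ = (5/3)³ = 125/27 ≈ 4.6296)
1/(M + 13046) = 1/(125/27 + 13046) = 1/(352367/27) = 27/352367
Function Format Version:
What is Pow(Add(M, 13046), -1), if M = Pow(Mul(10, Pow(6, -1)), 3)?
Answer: Rational(27, 352367) ≈ 7.6625e-5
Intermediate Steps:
M = Rational(125, 27) (M = Pow(Mul(10, Rational(1, 6)), 3) = Pow(Rational(5, 3), 3) = Rational(125, 27) ≈ 4.6296)
Pow(Add(M, 13046), -1) = Pow(Add(Rational(125, 27), 13046), -1) = Pow(Rational(352367, 27), -1) = Rational(27, 352367)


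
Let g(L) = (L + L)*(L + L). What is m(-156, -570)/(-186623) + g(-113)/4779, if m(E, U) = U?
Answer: 9534680378/891871317 ≈ 10.691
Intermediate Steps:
g(L) = 4*L**2 (g(L) = (2*L)*(2*L) = 4*L**2)
m(-156, -570)/(-186623) + g(-113)/4779 = -570/(-186623) + (4*(-113)**2)/4779 = -570*(-1/186623) + (4*12769)*(1/4779) = 570/186623 + 51076*(1/4779) = 570/186623 + 51076/4779 = 9534680378/891871317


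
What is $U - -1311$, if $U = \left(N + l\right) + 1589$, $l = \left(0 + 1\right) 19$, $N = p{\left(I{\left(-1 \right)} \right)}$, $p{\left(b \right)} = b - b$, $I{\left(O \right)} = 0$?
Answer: $2919$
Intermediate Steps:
$p{\left(b \right)} = 0$
$N = 0$
$l = 19$ ($l = 1 \cdot 19 = 19$)
$U = 1608$ ($U = \left(0 + 19\right) + 1589 = 19 + 1589 = 1608$)
$U - -1311 = 1608 - -1311 = 1608 + 1311 = 2919$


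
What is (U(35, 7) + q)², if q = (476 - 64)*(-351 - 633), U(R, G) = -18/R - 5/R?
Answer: 201336319625809/1225 ≈ 1.6436e+11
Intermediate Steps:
U(R, G) = -23/R
q = -405408 (q = 412*(-984) = -405408)
(U(35, 7) + q)² = (-23/35 - 405408)² = (-14189303/35)² = 201336319625809/1225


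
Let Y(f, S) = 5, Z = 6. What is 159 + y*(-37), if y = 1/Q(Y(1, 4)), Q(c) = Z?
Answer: 917/6 ≈ 152.83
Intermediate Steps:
Q(c) = 6
y = 1/6 ≈ 0.16667
159 + y*(-37) = 159 + (1/6)*(-37) = 159 - 37/6 = 917/6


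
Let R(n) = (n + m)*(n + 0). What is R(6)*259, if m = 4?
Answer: 15540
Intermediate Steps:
R(n) = n*(4 + n) (R(n) = (n + 4)*(n + 0) = (4 + n)*n = n*(4 + n))
R(6)*259 = (6*(4 + 6))*259 = (6*10)*259 = 60*259 = 15540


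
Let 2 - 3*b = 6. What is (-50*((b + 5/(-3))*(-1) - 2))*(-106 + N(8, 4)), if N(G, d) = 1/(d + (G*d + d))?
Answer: 21195/4 ≈ 5298.8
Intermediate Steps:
b = -4/3 (b = ⅔ - ⅓*6 = ⅔ - 2 = -4/3 ≈ -1.3333)
N(G, d) = 1/(2*d + G*d) (N(G, d) = 1/(d + (d + G*d)) = 1/(2*d + G*d))
(-50*((b + 5/(-3))*(-1) - 2))*(-106 + N(8, 4)) = (-50*((-4/3 + 5/(-3))*(-1) - 2))*(-106 + 1/(4*(2 + 8))) = (-50*((-4/3 + 5*(-⅓))*(-1) - 2))*(-106 + (¼)/10) = (-50*((-4/3 - 5/3)*(-1) - 2))*(-106 + (¼)*(⅒)) = (-50*(-3*(-1) - 2))*(-106 + 1/40) = -50*(3 - 2)*(-4239/40) = -50*1*(-4239/40) = -50*(-4239/40) = 21195/4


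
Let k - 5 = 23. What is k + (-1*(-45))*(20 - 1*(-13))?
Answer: 1513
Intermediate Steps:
k = 28 (k = 5 + 23 = 28)
k + (-1*(-45))*(20 - 1*(-13)) = 28 + (-1*(-45))*(20 - 1*(-13)) = 28 + 45*(20 + 13) = 28 + 45*33 = 28 + 1485 = 1513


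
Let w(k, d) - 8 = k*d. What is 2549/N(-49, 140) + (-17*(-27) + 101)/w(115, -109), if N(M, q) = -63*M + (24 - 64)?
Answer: 30225003/38169769 ≈ 0.79186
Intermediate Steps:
N(M, q) = -40 - 63*M (N(M, q) = -63*M - 40 = -40 - 63*M)
w(k, d) = 8 + d*k (w(k, d) = 8 + k*d = 8 + d*k)
2549/N(-49, 140) + (-17*(-27) + 101)/w(115, -109) = 2549/(-40 - 63*(-49)) + (-17*(-27) + 101)/(8 - 109*115) = 2549/(-40 + 3087) + (459 + 101)/(8 - 12535) = 2549/3047 + 560/(-12527) = 2549*(1/3047) + 560*(-1/12527) = 2549/3047 - 560/12527 = 30225003/38169769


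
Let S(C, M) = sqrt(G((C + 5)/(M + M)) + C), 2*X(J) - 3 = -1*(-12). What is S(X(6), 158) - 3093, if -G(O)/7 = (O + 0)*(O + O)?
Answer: -3093 + sqrt(2986930)/632 ≈ -3090.3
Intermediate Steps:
G(O) = -14*O**2 (G(O) = -7*(O + 0)*(O + O) = -7*O*2*O = -14*O**2)
X(J) = 15/2 (X(J) = 3/2 + (-1*(-12))/2 = 3/2 + (1/2)*12 = 3/2 + 6 = 15/2)
S(C, M) = sqrt(C - 7*(5 + C)**2/(2*M**2)) (S(C, M) = sqrt(-14*(C + 5)**2/(M + M)**2 + C) = sqrt(-14*(5 + C)**2/(4*M**2) + C) = sqrt(-7*(5 + C)**2/(2*M**2) + C) = sqrt(C - 7*(5 + C)**2/(2*M**2)))
S(X(6), 158) - 3093 = sqrt(2)*sqrt(2*(15/2) - 7*(5 + 15/2)**2/158**2)/2 - 3093 = sqrt(2)*sqrt(15 - 7*1/24964*(25/2)**2)/2 - 3093 = sqrt(2)*sqrt(15 - 7*1/24964*625/4)/2 - 3093 = sqrt(2)*sqrt(15 - 4375/99856)/2 - 3093 = sqrt(2)*sqrt(1493465/99856)/2 - 3093 = sqrt(2)*(sqrt(1493465)/316)/2 - 3093 = sqrt(2986930)/632 - 3093 = -3093 + sqrt(2986930)/632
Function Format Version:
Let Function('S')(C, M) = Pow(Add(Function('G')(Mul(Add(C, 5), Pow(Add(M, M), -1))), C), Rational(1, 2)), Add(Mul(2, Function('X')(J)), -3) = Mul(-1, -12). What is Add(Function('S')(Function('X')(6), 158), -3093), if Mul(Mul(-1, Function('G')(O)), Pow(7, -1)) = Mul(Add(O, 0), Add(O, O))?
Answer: Add(-3093, Mul(Rational(1, 632), Pow(2986930, Rational(1, 2)))) ≈ -3090.3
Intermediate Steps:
Function('G')(O) = Mul(-14, Pow(O, 2)) (Function('G')(O) = Mul(-7, Mul(Add(O, 0), Add(O, O))) = Mul(-7, Mul(O, Mul(2, O))) = Mul(-7, Mul(2, Pow(O, 2))) = Mul(-14, Pow(O, 2)))
Function('X')(J) = Rational(15, 2) (Function('X')(J) = Add(Rational(3, 2), Mul(Rational(1, 2), Mul(-1, -12))) = Add(Rational(3, 2), Mul(Rational(1, 2), 12)) = Add(Rational(3, 2), 6) = Rational(15, 2))
Function('S')(C, M) = Pow(Add(C, Mul(Rational(-7, 2), Pow(M, -2), Pow(Add(5, C), 2))), Rational(1, 2)) (Function('S')(C, M) = Pow(Add(Mul(-14, Pow(Mul(Add(C, 5), Pow(Add(M, M), -1)), 2)), C), Rational(1, 2)) = Pow(Add(Mul(-14, Pow(Mul(Add(5, C), Pow(Mul(2, M), -1)), 2)), C), Rational(1, 2)) = Pow(Add(Mul(-14, Pow(Mul(Add(5, C), Mul(Rational(1, 2), Pow(M, -1))), 2)), C), Rational(1, 2)) = Pow(Add(Mul(-14, Pow(Mul(Rational(1, 2), Pow(M, -1), Add(5, C)), 2)), C), Rational(1, 2)) = Pow(Add(Mul(-14, Mul(Rational(1, 4), Pow(M, -2), Pow(Add(5, C), 2))), C), Rational(1, 2)) = Pow(Add(Mul(Rational(-7, 2), Pow(M, -2), Pow(Add(5, C), 2)), C), Rational(1, 2)) = Pow(Add(C, Mul(Rational(-7, 2), Pow(M, -2), Pow(Add(5, C), 2))), Rational(1, 2)))
Add(Function('S')(Function('X')(6), 158), -3093) = Add(Mul(Rational(1, 2), Pow(2, Rational(1, 2)), Pow(Add(Mul(2, Rational(15, 2)), Mul(-7, Pow(158, -2), Pow(Add(5, Rational(15, 2)), 2))), Rational(1, 2))), -3093) = Add(Mul(Rational(1, 2), Pow(2, Rational(1, 2)), Pow(Add(15, Mul(-7, Rational(1, 24964), Pow(Rational(25, 2), 2))), Rational(1, 2))), -3093) = Add(Mul(Rational(1, 2), Pow(2, Rational(1, 2)), Pow(Add(15, Mul(-7, Rational(1, 24964), Rational(625, 4))), Rational(1, 2))), -3093) = Add(Mul(Rational(1, 2), Pow(2, Rational(1, 2)), Pow(Add(15, Rational(-4375, 99856)), Rational(1, 2))), -3093) = Add(Mul(Rational(1, 2), Pow(2, Rational(1, 2)), Pow(Rational(1493465, 99856), Rational(1, 2))), -3093) = Add(Mul(Rational(1, 2), Pow(2, Rational(1, 2)), Mul(Rational(1, 316), Pow(1493465, Rational(1, 2)))), -3093) = Add(Mul(Rational(1, 632), Pow(2986930, Rational(1, 2))), -3093) = Add(-3093, Mul(Rational(1, 632), Pow(2986930, Rational(1, 2))))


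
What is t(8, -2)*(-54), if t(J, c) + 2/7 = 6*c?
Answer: 4644/7 ≈ 663.43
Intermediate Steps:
t(J, c) = -2/7 + 6*c
t(8, -2)*(-54) = (-2/7 + 6*(-2))*(-54) = (-2/7 - 12)*(-54) = -86/7*(-54) = 4644/7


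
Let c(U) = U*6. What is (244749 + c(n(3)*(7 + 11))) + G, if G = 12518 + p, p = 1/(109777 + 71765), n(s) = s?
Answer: 46763585323/181542 ≈ 2.5759e+5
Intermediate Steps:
p = 1/181542 ≈ 5.5084e-6
c(U) = 6*U
G = 2272542757/181542 (G = 12518 + 1/181542 = 2272542757/181542 ≈ 12518.)
(244749 + c(n(3)*(7 + 11))) + G = (244749 + 6*(3*(7 + 11))) + 2272542757/181542 = (244749 + 6*(3*18)) + 2272542757/181542 = (244749 + 6*54) + 2272542757/181542 = (244749 + 324) + 2272542757/181542 = 245073 + 2272542757/181542 = 46763585323/181542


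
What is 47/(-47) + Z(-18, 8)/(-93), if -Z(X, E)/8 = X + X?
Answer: -127/31 ≈ -4.0968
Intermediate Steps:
Z(X, E) = -16*X (Z(X, E) = -8*(X + X) = -16*X)
47/(-47) + Z(-18, 8)/(-93) = 47/(-47) - 16*(-18)/(-93) = 47*(-1/47) + 288*(-1/93) = -1 - 96/31 = -127/31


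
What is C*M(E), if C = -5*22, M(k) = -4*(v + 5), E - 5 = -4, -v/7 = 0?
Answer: 2200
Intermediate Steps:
v = 0 (v = -7*0 = 0)
E = 1 (E = 5 - 4 = 1)
M(k) = -20 (M(k) = -4*(0 + 5) = -4*5 = -20)
C = -110
C*M(E) = -110*(-20) = 2200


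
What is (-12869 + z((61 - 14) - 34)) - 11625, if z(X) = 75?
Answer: -24419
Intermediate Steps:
(-12869 + z((61 - 14) - 34)) - 11625 = (-12869 + 75) - 11625 = -12794 - 11625 = -24419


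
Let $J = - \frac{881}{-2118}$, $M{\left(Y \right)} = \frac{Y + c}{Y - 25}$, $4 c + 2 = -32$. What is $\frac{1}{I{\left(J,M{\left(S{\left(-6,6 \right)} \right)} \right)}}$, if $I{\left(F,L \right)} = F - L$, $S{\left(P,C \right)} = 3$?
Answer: $\frac{4236}{703} \approx 6.0256$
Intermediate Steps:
$c = - \frac{17}{2}$ ($c = - \frac{1}{2} + \frac{1}{4} \left(-32\right) = - \frac{1}{2} - 8 = - \frac{17}{2} \approx -8.5$)
$M{\left(Y \right)} = \frac{- \frac{17}{2} + Y}{-25 + Y}$ ($M{\left(Y \right)} = \frac{Y - \frac{17}{2}}{Y - 25} = \frac{- \frac{17}{2} + Y}{-25 + Y}$)
$J = \frac{881}{2118}$ ($J = \left(-881\right) \left(- \frac{1}{2118}\right) = \frac{881}{2118} \approx 0.41596$)
$\frac{1}{I{\left(J,M{\left(S{\left(-6,6 \right)} \right)} \right)}} = \frac{1}{\frac{881}{2118} - \frac{- \frac{17}{2} + 3}{-25 + 3}} = \frac{1}{\frac{881}{2118} - \frac{1}{-22} \left(- \frac{11}{2}\right)} = \frac{1}{\frac{881}{2118} - \left(- \frac{1}{22}\right) \left(- \frac{11}{2}\right)} = \frac{1}{\frac{881}{2118} - \frac{1}{4}} = \frac{1}{\frac{703}{4236}} = \frac{4236}{703}$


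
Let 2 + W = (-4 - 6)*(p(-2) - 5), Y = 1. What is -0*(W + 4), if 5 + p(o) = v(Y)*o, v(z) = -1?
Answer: 0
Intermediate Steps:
p(o) = -5 - o
W = 78 (W = -2 + (-4 - 6)*((-5 - 1*(-2)) - 5) = -2 - 10*((-5 + 2) - 5) = -2 - 10*(-3 - 5) = -2 - 10*(-8) = -2 + 80 = 78)
-0*(W + 4) = -0*(78 + 4) = -0*82 = -1*0 = 0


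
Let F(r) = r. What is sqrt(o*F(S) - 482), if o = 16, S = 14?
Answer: I*sqrt(258) ≈ 16.062*I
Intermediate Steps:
sqrt(o*F(S) - 482) = sqrt(16*14 - 482) = sqrt(224 - 482) = sqrt(-258) = I*sqrt(258)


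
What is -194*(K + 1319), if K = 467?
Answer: -346484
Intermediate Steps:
-194*(K + 1319) = -194*(467 + 1319) = -194*1786 = -346484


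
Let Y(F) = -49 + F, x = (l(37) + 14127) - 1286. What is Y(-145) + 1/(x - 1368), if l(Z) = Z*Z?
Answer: -2491347/12842 ≈ -194.00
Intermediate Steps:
l(Z) = Z²
x = 14210 (x = (37² + 14127) - 1286 = (1369 + 14127) - 1286 = 15496 - 1286 = 14210)
Y(-145) + 1/(x - 1368) = (-49 - 145) + 1/(14210 - 1368) = -194 + 1/12842 = -2491347/12842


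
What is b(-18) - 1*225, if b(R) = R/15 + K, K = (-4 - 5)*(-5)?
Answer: -906/5 ≈ -181.20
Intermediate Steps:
K = 45 (K = -9*(-5) = 45)
b(R) = 45 + R/15 (b(R) = R/15 + 45 = 45 + R/15)
b(-18) - 1*225 = (45 + (1/15)*(-18)) - 1*225 = (45 - 6/5) - 225 = 219/5 - 225 = -906/5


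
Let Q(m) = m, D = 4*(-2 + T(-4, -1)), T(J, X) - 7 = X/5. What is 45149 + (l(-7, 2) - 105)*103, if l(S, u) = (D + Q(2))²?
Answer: 2015658/25 ≈ 80626.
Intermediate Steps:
T(J, X) = 7 + X/5
D = 96/5 (D = 4*(-2 + (7 + (⅕)*(-1))) = 4*(-2 + (7 - ⅕)) = 4*(-2 + 34/5) = 4*(24/5) = 96/5 ≈ 19.200)
l(S, u) = 11236/25 (l(S, u) = (96/5 + 2)² = (106/5)² = 11236/25)
45149 + (l(-7, 2) - 105)*103 = 45149 + (11236/25 - 105)*103 = 45149 + (8611/25)*103 = 45149 + 886933/25 = 2015658/25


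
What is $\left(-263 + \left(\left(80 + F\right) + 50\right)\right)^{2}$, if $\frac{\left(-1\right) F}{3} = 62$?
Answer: $101761$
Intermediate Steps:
$F = -186$ ($F = \left(-3\right) 62 = -186$)
$\left(-263 + \left(\left(80 + F\right) + 50\right)\right)^{2} = \left(-263 + \left(\left(80 - 186\right) + 50\right)\right)^{2} = \left(-263 + \left(-106 + 50\right)\right)^{2} = \left(-263 - 56\right)^{2} = \left(-319\right)^{2} = 101761$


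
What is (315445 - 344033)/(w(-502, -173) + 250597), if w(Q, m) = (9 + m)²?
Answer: -28588/277493 ≈ -0.10302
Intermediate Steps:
(315445 - 344033)/(w(-502, -173) + 250597) = (315445 - 344033)/((9 - 173)² + 250597) = -28588/((-164)² + 250597) = -28588/(26896 + 250597) = -28588/277493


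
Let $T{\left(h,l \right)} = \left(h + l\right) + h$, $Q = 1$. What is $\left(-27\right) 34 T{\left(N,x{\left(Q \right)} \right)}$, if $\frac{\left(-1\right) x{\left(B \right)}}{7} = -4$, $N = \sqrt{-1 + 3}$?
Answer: $-25704 - 1836 \sqrt{2} \approx -28301.0$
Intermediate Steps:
$N = \sqrt{2} \approx 1.4142$
$x{\left(B \right)} = 28$ ($x{\left(B \right)} = \left(-7\right) \left(-4\right) = 28$)
$T{\left(h,l \right)} = l + 2 h$
$\left(-27\right) 34 T{\left(N,x{\left(Q \right)} \right)} = \left(-27\right) 34 \left(28 + 2 \sqrt{2}\right) = - 918 \left(28 + 2 \sqrt{2}\right) = -25704 - 1836 \sqrt{2}$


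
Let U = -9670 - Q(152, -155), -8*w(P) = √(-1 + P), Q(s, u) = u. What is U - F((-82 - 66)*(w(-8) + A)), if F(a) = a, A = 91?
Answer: 3953 - 111*I/2 ≈ 3953.0 - 55.5*I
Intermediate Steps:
w(P) = -√(-1 + P)/8
U = -9515 (U = -9670 - 1*(-155) = -9670 + 155 = -9515)
U - F((-82 - 66)*(w(-8) + A)) = -9515 - (-82 - 66)*(-√(-1 - 8)/8 + 91) = -9515 - (-148)*(-3*I/8 + 91) = -9515 - (-148)*(91 - 3*I/8) = -9515 - (-13468 + 111*I/2) = -9515 + (13468 - 111*I/2) = 3953 - 111*I/2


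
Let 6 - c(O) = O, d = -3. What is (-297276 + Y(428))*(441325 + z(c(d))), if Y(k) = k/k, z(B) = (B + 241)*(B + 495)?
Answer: -168651539375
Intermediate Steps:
c(O) = 6 - O
z(B) = (241 + B)*(495 + B)
Y(k) = 1
(-297276 + Y(428))*(441325 + z(c(d))) = (-297276 + 1)*(441325 + (119295 + (6 - 1*(-3))² + 736*(6 - 1*(-3)))) = -297275*(441325 + (119295 + (6 + 3)² + 736*(6 + 3))) = -297275*(441325 + (119295 + 9² + 736*9)) = -297275*(441325 + (119295 + 81 + 6624)) = -297275*(441325 + 126000) = -297275*567325 = -168651539375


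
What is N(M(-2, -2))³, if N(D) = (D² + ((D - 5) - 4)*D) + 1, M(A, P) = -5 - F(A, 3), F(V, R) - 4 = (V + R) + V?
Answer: 8120601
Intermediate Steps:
F(V, R) = 4 + R + 2*V (F(V, R) = 4 + ((V + R) + V) = 4 + ((R + V) + V) = 4 + (R + 2*V) = 4 + R + 2*V)
M(A, P) = -12 - 2*A (M(A, P) = -5 - (4 + 3 + 2*A) = -5 - (7 + 2*A) = -5 + (-7 - 2*A) = -12 - 2*A)
N(D) = 1 + D² + D*(-9 + D) (N(D) = (D² + ((-5 + D) - 4)*D) + 1 = (D² + (-9 + D)*D) + 1 = (D² + D*(-9 + D)) + 1 = 1 + D² + D*(-9 + D))
N(M(-2, -2))³ = (1 - 9*(-12 - 2*(-2)) + 2*(-12 - 2*(-2))²)³ = (1 - 9*(-12 + 4) + 2*(-12 + 4)²)³ = (1 - 9*(-8) + 2*(-8)²)³ = (1 + 72 + 2*64)³ = (1 + 72 + 128)³ = 201³ = 8120601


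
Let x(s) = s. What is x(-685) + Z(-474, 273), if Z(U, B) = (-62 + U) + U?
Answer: -1695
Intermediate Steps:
Z(U, B) = -62 + 2*U
x(-685) + Z(-474, 273) = -685 + (-62 + 2*(-474)) = -685 + (-62 - 948) = -685 - 1010 = -1695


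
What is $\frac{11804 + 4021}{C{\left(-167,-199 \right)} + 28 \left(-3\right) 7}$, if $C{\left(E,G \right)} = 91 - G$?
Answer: $- \frac{15825}{298} \approx -53.104$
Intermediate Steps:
$\frac{11804 + 4021}{C{\left(-167,-199 \right)} + 28 \left(-3\right) 7} = \frac{11804 + 4021}{\left(91 - -199\right) + 28 \left(-3\right) 7} = \frac{15825}{\left(91 + 199\right) - 588} = \frac{15825}{290 - 588} = \frac{15825}{-298} = 15825 \left(- \frac{1}{298}\right) = - \frac{15825}{298}$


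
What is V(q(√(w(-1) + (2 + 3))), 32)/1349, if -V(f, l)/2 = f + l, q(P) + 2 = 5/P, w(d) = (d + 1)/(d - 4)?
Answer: -60/1349 - 2*√5/1349 ≈ -0.047793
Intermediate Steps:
w(d) = (1 + d)/(-4 + d)
q(P) = -2 + 5/P
V(f, l) = -2*f - 2*l (V(f, l) = -2*(f + l) = -2*f - 2*l)
V(q(√(w(-1) + (2 + 3))), 32)/1349 = (-2*(-2 + 5/(√((1 - 1)/(-4 - 1) + (2 + 3)))) - 2*32)/1349 = (-2*(-2 + 5/(√(0/(-5) + 5))) - 64)*(1/1349) = (-2*(-2 + 5/(√(-⅕*0 + 5))) - 64)*(1/1349) = (-2*(-2 + 5/(√(0 + 5))) - 64)*(1/1349) = (-2*(-2 + 5/(√5)) - 64)*(1/1349) = (-2*(-2 + 5*(√5/5)) - 64)*(1/1349) = (-2*(-2 + √5) - 64)*(1/1349) = ((4 - 2*√5) - 64)*(1/1349) = (-60 - 2*√5)*(1/1349) = -60/1349 - 2*√5/1349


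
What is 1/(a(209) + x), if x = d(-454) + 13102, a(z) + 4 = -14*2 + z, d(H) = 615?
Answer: 1/13894 ≈ 7.1974e-5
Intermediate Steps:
a(z) = -32 + z (a(z) = -4 + (-14*2 + z) = -4 + (-28 + z) = -32 + z)
x = 13717 (x = 615 + 13102 = 13717)
1/(a(209) + x) = 1/((-32 + 209) + 13717) = 1/(177 + 13717) = 1/13894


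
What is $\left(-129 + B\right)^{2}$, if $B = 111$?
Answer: $324$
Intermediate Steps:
$\left(-129 + B\right)^{2} = \left(-129 + 111\right)^{2} = \left(-18\right)^{2} = 324$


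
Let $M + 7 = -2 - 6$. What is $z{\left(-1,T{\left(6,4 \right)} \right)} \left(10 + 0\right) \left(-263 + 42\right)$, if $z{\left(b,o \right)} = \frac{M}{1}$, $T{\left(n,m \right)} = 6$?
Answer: $33150$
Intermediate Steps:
$M = -15$ ($M = -7 - 8 = -15$)
$z{\left(b,o \right)} = -15$ ($z{\left(b,o \right)} = - \frac{15}{1} = \left(-15\right) 1 = -15$)
$z{\left(-1,T{\left(6,4 \right)} \right)} \left(10 + 0\right) \left(-263 + 42\right) = - 15 \left(10 + 0\right) \left(-263 + 42\right) = \left(-15\right) 10 \left(-221\right) = \left(-150\right) \left(-221\right) = 33150$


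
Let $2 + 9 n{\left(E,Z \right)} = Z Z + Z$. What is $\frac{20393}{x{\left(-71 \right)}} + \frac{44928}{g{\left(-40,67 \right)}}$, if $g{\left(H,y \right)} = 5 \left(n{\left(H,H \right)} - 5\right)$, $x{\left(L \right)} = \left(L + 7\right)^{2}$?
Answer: $\frac{1810498837}{30986240} \approx 58.429$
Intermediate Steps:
$n{\left(E,Z \right)} = - \frac{2}{9} + \frac{Z}{9} + \frac{Z^{2}}{9}$ ($n{\left(E,Z \right)} = - \frac{2}{9} + \frac{Z Z + Z}{9} = - \frac{2}{9} + \frac{Z^{2} + Z}{9} = - \frac{2}{9} + \frac{Z + Z^{2}}{9} = - \frac{2}{9} + \left(\frac{Z}{9} + \frac{Z^{2}}{9}\right) = - \frac{2}{9} + \frac{Z}{9} + \frac{Z^{2}}{9}$)
$x{\left(L \right)} = \left(7 + L\right)^{2}$
$g{\left(H,y \right)} = - \frac{235}{9} + \frac{5 H}{9} + \frac{5 H^{2}}{9}$ ($g{\left(H,y \right)} = 5 \left(\left(- \frac{2}{9} + \frac{H}{9} + \frac{H^{2}}{9}\right) - 5\right) = 5 \left(- \frac{47}{9} + \frac{H}{9} + \frac{H^{2}}{9}\right) = - \frac{235}{9} + \frac{5 H}{9} + \frac{5 H^{2}}{9}$)
$\frac{20393}{x{\left(-71 \right)}} + \frac{44928}{g{\left(-40,67 \right)}} = \frac{20393}{\left(7 - 71\right)^{2}} + \frac{44928}{- \frac{235}{9} + \frac{5}{9} \left(-40\right) + \frac{5 \left(-40\right)^{2}}{9}} = \frac{20393}{\left(-64\right)^{2}} + \frac{44928}{- \frac{235}{9} - \frac{200}{9} + \frac{5}{9} \cdot 1600} = \frac{20393}{4096} + \frac{44928}{- \frac{235}{9} - \frac{200}{9} + \frac{8000}{9}} = 20393 \cdot \frac{1}{4096} + \frac{44928}{\frac{7565}{9}} = \frac{20393}{4096} + 44928 \cdot \frac{9}{7565} = \frac{20393}{4096} + \frac{404352}{7565} = \frac{1810498837}{30986240}$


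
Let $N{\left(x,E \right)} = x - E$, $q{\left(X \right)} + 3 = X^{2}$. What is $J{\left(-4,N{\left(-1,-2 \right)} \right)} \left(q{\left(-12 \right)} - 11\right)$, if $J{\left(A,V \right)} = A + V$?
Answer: $-390$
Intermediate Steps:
$q{\left(X \right)} = -3 + X^{2}$
$J{\left(-4,N{\left(-1,-2 \right)} \right)} \left(q{\left(-12 \right)} - 11\right) = \left(-4 - -1\right) \left(\left(-3 + \left(-12\right)^{2}\right) - 11\right) = \left(-4 + \left(-1 + 2\right)\right) \left(\left(-3 + 144\right) - 11\right) = \left(-4 + 1\right) \left(141 - 11\right) = \left(-3\right) 130 = -390$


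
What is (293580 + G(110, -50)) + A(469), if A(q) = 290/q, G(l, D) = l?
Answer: 137740900/469 ≈ 2.9369e+5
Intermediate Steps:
(293580 + G(110, -50)) + A(469) = (293580 + 110) + 290/469 = 293690 + 290*(1/469) = 293690 + 290/469 = 137740900/469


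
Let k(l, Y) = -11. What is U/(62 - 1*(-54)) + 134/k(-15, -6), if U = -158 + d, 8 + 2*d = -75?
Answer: -35477/2552 ≈ -13.902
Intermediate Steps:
d = -83/2 (d = -4 + (1/2)*(-75) = -4 - 75/2 = -83/2 ≈ -41.500)
U = -399/2 (U = -158 - 83/2 = -399/2 ≈ -199.50)
U/(62 - 1*(-54)) + 134/k(-15, -6) = -399/(2*(62 - 1*(-54))) + 134/(-11) = -399/(2*(62 + 54)) + 134*(-1/11) = -399/2/116 - 134/11 = -399/2*1/116 - 134/11 = -399/232 - 134/11 = -35477/2552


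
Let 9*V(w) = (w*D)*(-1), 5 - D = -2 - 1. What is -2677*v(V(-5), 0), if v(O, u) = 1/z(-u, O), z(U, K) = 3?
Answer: -2677/3 ≈ -892.33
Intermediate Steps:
D = 8 (D = 5 - (-2 - 1) = 5 - 1*(-3) = 5 + 3 = 8)
V(w) = -8*w/9 (V(w) = ((w*8)*(-1))/9 = ((8*w)*(-1))/9 = (-8*w)/9 = -8*w/9)
v(O, u) = ⅓ (v(O, u) = 1/3 = ⅓)
-2677*v(V(-5), 0) = -2677*⅓ = -2677/3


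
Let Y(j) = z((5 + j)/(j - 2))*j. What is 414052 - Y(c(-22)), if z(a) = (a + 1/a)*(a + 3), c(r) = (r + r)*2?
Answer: 69708194474/168075 ≈ 4.1474e+5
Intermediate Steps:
c(r) = 4*r (c(r) = (2*r)*2 = 4*r)
z(a) = (3 + a)*(a + 1/a) (z(a) = (a + 1/a)*(3 + a) = (3 + a)*(a + 1/a))
Y(j) = j*(1 + (5 + j)²/(-2 + j)² + 3*(5 + j)/(-2 + j) + 3*(-2 + j)/(5 + j)) (Y(j) = (1 + ((5 + j)/(j - 2))² + 3*((5 + j)/(j - 2)) + 3/(((5 + j)/(j - 2))))*j = (1 + ((5 + j)/(-2 + j))² + 3*((5 + j)/(-2 + j)) + 3/(((5 + j)/(-2 + j))))*j = (1 + (5 + j)²/(-2 + j)² + 3*(5 + j)/(-2 + j) + 3*((-2 + j)/(5 + j)))*j = (1 + (5 + j)²/(-2 + j)² + 3*(5 + j)/(-2 + j) + 3*(-2 + j)/(5 + j))*j = j*(1 + (5 + j)²/(-2 + j)² + 3*(5 + j)/(-2 + j) + 3*(-2 + j)/(5 + j)))
414052 - Y(c(-22)) = 414052 - 4*(-22)*(-29 + 8*(4*(-22))³ + 22*(4*(-22))² + 110*(4*(-22)))/(20 + (4*(-22))² + (4*(-22))³ - 64*(-22)) = 414052 - (-88)*(-29 + 8*(-88)³ + 22*(-88)² + 110*(-88))/(20 + (-88)² + (-88)³ - 16*(-88)) = 414052 - (-88)*(-29 + 8*(-681472) + 22*7744 - 9680)/(20 + 7744 - 681472 + 1408) = 414052 - (-88)*(-29 - 5451776 + 170368 - 9680)/(-672300) = 414052 - (-88)*(-1)*(-5291117)/672300 = 414052 - 1*(-116404574/168075) = 414052 + 116404574/168075 = 69708194474/168075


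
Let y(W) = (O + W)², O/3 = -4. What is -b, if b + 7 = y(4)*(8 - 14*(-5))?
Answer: -4985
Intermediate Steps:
O = -12 (O = 3*(-4) = -12)
y(W) = (-12 + W)²
b = 4985 (b = -7 + (-12 + 4)²*(8 - 14*(-5)) = -7 + (-8)²*(8 + 70) = -7 + 64*78 = -7 + 4992 = 4985)
-b = -1*4985 = -4985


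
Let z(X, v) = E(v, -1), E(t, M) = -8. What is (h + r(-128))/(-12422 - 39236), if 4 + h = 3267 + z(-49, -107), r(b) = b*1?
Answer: -3127/51658 ≈ -0.060533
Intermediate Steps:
z(X, v) = -8
r(b) = b
h = 3255 (h = -4 + (3267 - 8) = -4 + 3259 = 3255)
(h + r(-128))/(-12422 - 39236) = (3255 - 128)/(-12422 - 39236) = 3127/(-51658) = 3127*(-1/51658) = -3127/51658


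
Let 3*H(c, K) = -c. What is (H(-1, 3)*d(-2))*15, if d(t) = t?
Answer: -10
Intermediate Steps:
H(c, K) = -c/3 (H(c, K) = (-c)/3 = -c/3)
(H(-1, 3)*d(-2))*15 = (-⅓*(-1)*(-2))*15 = ((⅓)*(-2))*15 = -⅔*15 = -10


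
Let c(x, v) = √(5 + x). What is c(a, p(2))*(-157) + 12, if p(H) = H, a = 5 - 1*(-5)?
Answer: 12 - 157*√15 ≈ -596.06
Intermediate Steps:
a = 10 (a = 5 + 5 = 10)
c(a, p(2))*(-157) + 12 = √(5 + 10)*(-157) + 12 = √15*(-157) + 12 = -157*√15 + 12 = 12 - 157*√15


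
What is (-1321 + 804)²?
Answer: 267289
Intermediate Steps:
(-1321 + 804)² = (-517)² = 267289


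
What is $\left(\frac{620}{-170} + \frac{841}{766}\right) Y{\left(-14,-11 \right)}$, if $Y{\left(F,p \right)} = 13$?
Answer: $- \frac{431535}{13022} \approx -33.139$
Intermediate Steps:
$\left(\frac{620}{-170} + \frac{841}{766}\right) Y{\left(-14,-11 \right)} = \left(\frac{620}{-170} + \frac{841}{766}\right) 13 = \left(620 \left(- \frac{1}{170}\right) + 841 \cdot \frac{1}{766}\right) 13 = \left(- \frac{62}{17} + \frac{841}{766}\right) 13 = \left(- \frac{33195}{13022}\right) 13 = - \frac{431535}{13022}$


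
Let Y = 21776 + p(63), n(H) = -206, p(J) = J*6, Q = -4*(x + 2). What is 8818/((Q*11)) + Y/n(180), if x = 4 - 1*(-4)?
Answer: -2891067/22660 ≈ -127.58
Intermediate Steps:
x = 8 (x = 4 + 4 = 8)
Q = -40 (Q = -4*(8 + 2) = -4*10 = -40)
p(J) = 6*J
Y = 22154 (Y = 21776 + 6*63 = 21776 + 378 = 22154)
8818/((Q*11)) + Y/n(180) = 8818/((-40*11)) + 22154/(-206) = 8818/(-440) + 22154*(-1/206) = 8818*(-1/440) - 11077/103 = -4409/220 - 11077/103 = -2891067/22660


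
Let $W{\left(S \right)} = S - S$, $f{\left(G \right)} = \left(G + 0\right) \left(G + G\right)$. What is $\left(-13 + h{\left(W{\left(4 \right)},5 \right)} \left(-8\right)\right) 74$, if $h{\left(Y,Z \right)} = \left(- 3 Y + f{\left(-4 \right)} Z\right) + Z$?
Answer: $-98642$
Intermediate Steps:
$f{\left(G \right)} = 2 G^{2}$ ($f{\left(G \right)} = G 2 G = 2 G^{2}$)
$W{\left(S \right)} = 0$
$h{\left(Y,Z \right)} = - 3 Y + 33 Z$ ($h{\left(Y,Z \right)} = \left(- 3 Y + 2 \left(-4\right)^{2} Z\right) + Z = \left(- 3 Y + 2 \cdot 16 Z\right) + Z = \left(- 3 Y + 32 Z\right) + Z = - 3 Y + 33 Z$)
$\left(-13 + h{\left(W{\left(4 \right)},5 \right)} \left(-8\right)\right) 74 = \left(-13 + \left(\left(-3\right) 0 + 33 \cdot 5\right) \left(-8\right)\right) 74 = \left(-13 + \left(0 + 165\right) \left(-8\right)\right) 74 = \left(-13 + 165 \left(-8\right)\right) 74 = \left(-13 - 1320\right) 74 = \left(-1333\right) 74 = -98642$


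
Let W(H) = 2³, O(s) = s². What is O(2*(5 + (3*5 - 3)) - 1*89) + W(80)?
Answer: 3033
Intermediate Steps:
W(H) = 8
O(2*(5 + (3*5 - 3)) - 1*89) + W(80) = (2*(5 + (3*5 - 3)) - 1*89)² + 8 = (2*(5 + (15 - 3)) - 89)² + 8 = (2*(5 + 12) - 89)² + 8 = (2*17 - 89)² + 8 = (34 - 89)² + 8 = (-55)² + 8 = 3025 + 8 = 3033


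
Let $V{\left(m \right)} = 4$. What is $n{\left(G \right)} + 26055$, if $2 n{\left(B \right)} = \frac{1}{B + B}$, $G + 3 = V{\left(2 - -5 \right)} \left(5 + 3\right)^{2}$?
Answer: $\frac{26367661}{1012} \approx 26055.0$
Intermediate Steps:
$G = 253$ ($G = -3 + 4 \left(5 + 3\right)^{2} = -3 + 4 \cdot 8^{2} = -3 + 4 \cdot 64 = -3 + 256 = 253$)
$n{\left(B \right)} = \frac{1}{4 B}$ ($n{\left(B \right)} = \frac{1}{2 \left(B + B\right)} = \frac{1}{2 \cdot 2 B} = \frac{\frac{1}{2} \frac{1}{B}}{2} = \frac{1}{4 B}$)
$n{\left(G \right)} + 26055 = \frac{1}{4 \cdot 253} + 26055 = \frac{1}{4} \cdot \frac{1}{253} + 26055 = \frac{1}{1012} + 26055 = \frac{26367661}{1012}$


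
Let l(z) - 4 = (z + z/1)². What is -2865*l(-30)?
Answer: -10325460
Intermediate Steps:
l(z) = 4 + 4*z² (l(z) = 4 + (z + z/1)² = 4 + (z + z*1)² = 4 + (z + z)² = 4 + (2*z)² = 4 + 4*z²)
-2865*l(-30) = -2865*(4 + 4*(-30)²) = -2865*(4 + 4*900) = -2865*(4 + 3600) = -2865*3604 = -10325460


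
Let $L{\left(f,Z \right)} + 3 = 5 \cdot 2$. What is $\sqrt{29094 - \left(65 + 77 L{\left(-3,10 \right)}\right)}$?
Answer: $\sqrt{28490} \approx 168.79$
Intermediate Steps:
$L{\left(f,Z \right)} = 7$ ($L{\left(f,Z \right)} = -3 + 5 \cdot 2 = -3 + 10 = 7$)
$\sqrt{29094 - \left(65 + 77 L{\left(-3,10 \right)}\right)} = \sqrt{29094 - 604} = \sqrt{28490}$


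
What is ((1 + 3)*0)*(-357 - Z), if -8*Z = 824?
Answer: 0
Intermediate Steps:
Z = -103 (Z = -1/8*824 = -103)
((1 + 3)*0)*(-357 - Z) = ((1 + 3)*0)*(-357 - 1*(-103)) = (4*0)*(-357 + 103) = 0*(-254) = 0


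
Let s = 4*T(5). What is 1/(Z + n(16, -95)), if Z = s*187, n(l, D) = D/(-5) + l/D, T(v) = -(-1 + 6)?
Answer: -95/353511 ≈ -0.00026873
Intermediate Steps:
T(v) = -5 (T(v) = -1*5 = -5)
n(l, D) = -D/5 + l/D (n(l, D) = D*(-1/5) + l/D = -D/5 + l/D)
s = -20 (s = 4*(-5) = -20)
Z = -3740 (Z = -20*187 = -3740)
1/(Z + n(16, -95)) = 1/(-3740 + (-1/5*(-95) + 16/(-95))) = 1/(-3740 + (19 + 16*(-1/95))) = 1/(-3740 + (19 - 16/95)) = 1/(-3740 + 1789/95) = 1/(-353511/95) = -95/353511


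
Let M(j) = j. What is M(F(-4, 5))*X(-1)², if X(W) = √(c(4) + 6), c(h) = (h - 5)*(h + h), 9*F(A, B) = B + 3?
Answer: -16/9 ≈ -1.7778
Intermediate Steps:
F(A, B) = ⅓ + B/9 (F(A, B) = (B + 3)/9 = (3 + B)/9 = ⅓ + B/9)
c(h) = 2*h*(-5 + h) (c(h) = (-5 + h)*(2*h) = 2*h*(-5 + h))
X(W) = I*√2 (X(W) = √(2*4*(-5 + 4) + 6) = √(2*4*(-1) + 6) = √(-8 + 6) = √(-2) = I*√2)
M(F(-4, 5))*X(-1)² = (⅓ + (⅑)*5)*(I*√2)² = (⅓ + 5/9)*(-2) = (8/9)*(-2) = -16/9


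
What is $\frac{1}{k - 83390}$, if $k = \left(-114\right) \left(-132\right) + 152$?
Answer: $- \frac{1}{68190} \approx -1.4665 \cdot 10^{-5}$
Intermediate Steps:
$k = 15200$ ($k = 15048 + 152 = 15200$)
$\frac{1}{k - 83390} = \frac{1}{15200 - 83390} = \frac{1}{-68190} = - \frac{1}{68190}$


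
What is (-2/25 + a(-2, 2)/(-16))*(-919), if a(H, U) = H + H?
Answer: -15623/100 ≈ -156.23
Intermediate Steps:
a(H, U) = 2*H
(-2/25 + a(-2, 2)/(-16))*(-919) = (-2/25 + (2*(-2))/(-16))*(-919) = (-2*1/25 - 4*(-1/16))*(-919) = (-2/25 + 1/4)*(-919) = (17/100)*(-919) = -15623/100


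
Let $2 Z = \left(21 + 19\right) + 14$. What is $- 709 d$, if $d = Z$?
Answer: $-19143$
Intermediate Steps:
$Z = 27$ ($Z = \frac{\left(21 + 19\right) + 14}{2} = \frac{40 + 14}{2} = \frac{1}{2} \cdot 54 = 27$)
$d = 27$
$- 709 d = \left(-709\right) 27 = -19143$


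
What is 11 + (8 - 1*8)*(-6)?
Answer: 11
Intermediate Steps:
11 + (8 - 1*8)*(-6) = 11 + (8 - 8)*(-6) = 11 + 0*(-6) = 11 + 0 = 11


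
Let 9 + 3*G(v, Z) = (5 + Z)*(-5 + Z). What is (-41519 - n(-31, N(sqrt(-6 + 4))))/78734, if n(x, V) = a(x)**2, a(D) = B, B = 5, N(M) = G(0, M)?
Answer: -20772/39367 ≈ -0.52765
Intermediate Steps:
G(v, Z) = -3 + (-5 + Z)*(5 + Z)/3 (G(v, Z) = -3 + ((5 + Z)*(-5 + Z))/3 = -3 + ((-5 + Z)*(5 + Z))/3 = -3 + (-5 + Z)*(5 + Z)/3)
N(M) = -34/3 + M**2/3
a(D) = 5
n(x, V) = 25 (n(x, V) = 5**2 = 25)
(-41519 - n(-31, N(sqrt(-6 + 4))))/78734 = (-41519 - 1*25)/78734 = (-41519 - 25)*(1/78734) = -41544*1/78734 = -20772/39367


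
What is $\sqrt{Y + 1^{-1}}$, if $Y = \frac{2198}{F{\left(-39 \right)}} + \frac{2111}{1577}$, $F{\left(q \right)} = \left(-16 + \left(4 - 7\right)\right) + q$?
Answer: $\frac{i \sqrt{74369678343}}{45733} \approx 5.9631 i$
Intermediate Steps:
$F{\left(q \right)} = -19 + q$ ($F{\left(q \right)} = \left(-16 + \left(4 - 7\right)\right) + q = \left(-16 - 3\right) + q = -19 + q$)
$Y = - \frac{1671904}{45733}$ ($Y = \frac{2198}{-19 - 39} + \frac{2111}{1577} = \frac{2198}{-58} + 2111 \cdot \frac{1}{1577} = 2198 \left(- \frac{1}{58}\right) + \frac{2111}{1577} = - \frac{1099}{29} + \frac{2111}{1577} = - \frac{1671904}{45733} \approx -36.558$)
$\sqrt{Y + 1^{-1}} = \sqrt{- \frac{1671904}{45733} + 1^{-1}} = \sqrt{- \frac{1671904}{45733} + 1} = \sqrt{- \frac{1626171}{45733}} = \frac{i \sqrt{74369678343}}{45733}$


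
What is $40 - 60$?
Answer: $-20$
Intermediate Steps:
$40 - 60 = -20$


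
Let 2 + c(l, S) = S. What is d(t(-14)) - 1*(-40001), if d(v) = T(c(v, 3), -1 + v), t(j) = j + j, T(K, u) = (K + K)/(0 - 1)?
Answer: 39999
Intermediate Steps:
c(l, S) = -2 + S
T(K, u) = -2*K (T(K, u) = (2*K)/(-1) = (2*K)*(-1) = -2*K)
t(j) = 2*j
d(v) = -2 (d(v) = -2*(-2 + 3) = -2*1 = -2)
d(t(-14)) - 1*(-40001) = -2 - 1*(-40001) = -2 + 40001 = 39999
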